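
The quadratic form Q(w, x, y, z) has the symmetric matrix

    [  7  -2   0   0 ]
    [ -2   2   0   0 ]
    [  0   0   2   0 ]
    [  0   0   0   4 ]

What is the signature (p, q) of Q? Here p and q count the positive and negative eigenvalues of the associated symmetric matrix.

(4, 0)

Congruent diagonalization of A (simultaneous row and column reduction) yields pivots 7, 10/7, 2, 4.
Counting signs: 4 positive.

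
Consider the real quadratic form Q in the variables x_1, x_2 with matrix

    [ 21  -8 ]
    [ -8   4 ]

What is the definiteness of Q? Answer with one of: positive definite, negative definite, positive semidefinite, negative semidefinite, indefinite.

For the 2×2 matrix [[21, -8], [-8, 4]]: det = 21·4 − (-8)² = 20, trace = 25.
det > 0 so both eigenvalues share the sign of the trace; trace = 25 > 0 ⇒ both positive.

positive definite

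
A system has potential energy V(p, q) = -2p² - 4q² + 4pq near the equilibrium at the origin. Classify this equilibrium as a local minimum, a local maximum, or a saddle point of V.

The Hessian at the origin is H = [[-4, 4], [4, -8]].
det H = -4·-8 − (4)² = 16 > 0 and H[1,1] = -4 < 0, so H is negative definite.
Therefore the origin is a local maximum.

local maximum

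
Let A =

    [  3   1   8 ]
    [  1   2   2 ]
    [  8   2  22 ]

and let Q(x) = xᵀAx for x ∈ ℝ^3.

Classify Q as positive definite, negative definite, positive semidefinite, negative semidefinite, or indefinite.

Leading principal minors: Δ_1 = 3, Δ_2 = 5, Δ_3 = 2.
All leading principal minors are positive, so by Sylvester's criterion Q is positive definite.

positive definite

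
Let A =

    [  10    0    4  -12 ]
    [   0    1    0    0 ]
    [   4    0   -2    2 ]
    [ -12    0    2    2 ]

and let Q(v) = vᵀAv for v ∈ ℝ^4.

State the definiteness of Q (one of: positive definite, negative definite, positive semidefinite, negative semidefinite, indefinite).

An LDLᵀ factorisation of A has diagonal entries 10, 1, -18/5, 4/9.
So there are 3 positive, 1 negative pivots.
Hence Q is indefinite.

indefinite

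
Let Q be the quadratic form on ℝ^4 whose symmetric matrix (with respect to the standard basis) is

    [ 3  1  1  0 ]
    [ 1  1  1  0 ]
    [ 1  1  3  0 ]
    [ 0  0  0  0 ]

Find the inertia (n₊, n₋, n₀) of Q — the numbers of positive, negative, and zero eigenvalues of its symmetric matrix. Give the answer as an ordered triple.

Row-reducing A symmetrically gives the diagonal entries 3, 2/3, 2, 0.
So there are 3 positive, 1 zero pivots.

(3, 0, 1)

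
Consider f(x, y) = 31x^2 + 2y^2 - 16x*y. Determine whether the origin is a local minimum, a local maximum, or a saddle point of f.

saddle point

The Hessian at the origin is H = [[62, -16], [-16, 4]].
det H = 62·4 − (-16)² = -8 < 0, so H is indefinite.
Therefore the origin is a saddle point.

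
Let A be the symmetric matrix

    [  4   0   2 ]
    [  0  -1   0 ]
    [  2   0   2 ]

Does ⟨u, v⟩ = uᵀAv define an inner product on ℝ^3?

no

An LDLᵀ factorisation of A has diagonal entries 4, -1, 1.
That gives 2 positive, 1 negative pivots.
Hence Q is indefinite.
⟨·,·⟩ is an inner product exactly when A is positive definite.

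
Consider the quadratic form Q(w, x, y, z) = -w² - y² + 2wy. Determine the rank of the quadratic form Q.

1

Write A = [[-1, 0, 1, 0], [0, 0, 0, 0], [1, 0, -1, 0], [0, 0, 0, 0]].
Applying the same elementary operations to the rows and columns of A produces a congruent diagonal matrix with entries -1, 0, 0, 0.
Counting signs: 1 negative, 3 zero.
The rank is the number of nonzero pivots: 1.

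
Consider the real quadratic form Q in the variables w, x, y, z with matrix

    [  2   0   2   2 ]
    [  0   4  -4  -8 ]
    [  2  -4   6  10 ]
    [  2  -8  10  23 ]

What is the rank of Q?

Applying the same elementary operations to the rows and columns of A produces a congruent diagonal matrix with entries 2, 4, 0, 5.
That gives 3 positive, 1 zero pivots.
The rank is the number of nonzero pivots: 3.

3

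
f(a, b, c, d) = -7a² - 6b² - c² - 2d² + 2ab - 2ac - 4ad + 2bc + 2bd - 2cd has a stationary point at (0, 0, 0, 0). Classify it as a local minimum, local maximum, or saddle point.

local maximum

The Hessian at the origin is H = [[-14, 2, -2, -4], [2, -12, 2, 2], [-2, 2, -2, -2], [-4, 2, -2, -4]].
Applying the same elementary operations to the rows and columns of H produces a congruent diagonal matrix with entries -14, -82/7, -60/41, -5/3.
Counting signs: 4 negative.
H is negative definite, so the origin is a strict local maximum.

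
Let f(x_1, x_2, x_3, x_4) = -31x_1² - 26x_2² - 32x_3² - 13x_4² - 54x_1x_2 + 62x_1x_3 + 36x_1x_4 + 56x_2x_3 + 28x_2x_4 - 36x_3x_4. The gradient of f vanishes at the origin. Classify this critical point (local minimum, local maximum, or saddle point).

local maximum

The Hessian at the origin is H = [[-62, -54, 62, 36], [-54, -52, 56, 28], [62, 56, -64, -36], [36, 28, -36, -26]].
Symmetric row and column elimination reduces H to a congruent diagonal form with pivots -62, -154/31, -92/77, -30/23.
That gives 4 negative pivots.
H is negative definite, so the origin is a strict local maximum.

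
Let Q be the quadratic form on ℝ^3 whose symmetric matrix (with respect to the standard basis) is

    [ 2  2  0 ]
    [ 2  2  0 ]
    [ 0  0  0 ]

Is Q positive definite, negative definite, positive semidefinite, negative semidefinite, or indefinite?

Row-reducing A symmetrically gives the diagonal entries 2, 0, 0.
So there are 1 positive, 2 zero pivots.
Hence Q is positive semidefinite.

positive semidefinite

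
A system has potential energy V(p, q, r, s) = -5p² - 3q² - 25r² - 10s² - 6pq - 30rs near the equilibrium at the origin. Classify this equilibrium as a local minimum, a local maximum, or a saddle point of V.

local maximum

The Hessian at the origin is H = [[-10, -6, 0, 0], [-6, -6, 0, 0], [0, 0, -50, -30], [0, 0, -30, -20]].
An LDLᵀ factorisation of H has diagonal entries -10, -12/5, -50, -2.
So there are 4 negative pivots.
H is negative definite, so the origin is a strict local maximum.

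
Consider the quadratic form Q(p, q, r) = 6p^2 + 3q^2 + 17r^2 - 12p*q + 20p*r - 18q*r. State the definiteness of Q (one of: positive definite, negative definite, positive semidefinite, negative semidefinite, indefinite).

indefinite

The symmetric matrix is A = [[6, -6, 10], [-6, 3, -9], [10, -9, 17]].
Applying the same elementary operations to the rows and columns of A produces a congruent diagonal matrix with entries 6, -3, 2/3.
So there are 2 positive, 1 negative pivots.
Hence Q is indefinite.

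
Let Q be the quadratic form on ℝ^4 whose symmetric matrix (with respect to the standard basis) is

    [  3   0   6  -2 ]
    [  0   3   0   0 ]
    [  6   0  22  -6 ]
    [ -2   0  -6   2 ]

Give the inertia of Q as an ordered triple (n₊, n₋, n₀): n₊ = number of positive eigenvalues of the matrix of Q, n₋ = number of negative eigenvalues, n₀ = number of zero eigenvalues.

(4, 0, 0)

Row-reducing A symmetrically gives the diagonal entries 3, 3, 10, 4/15.
So there are 4 positive pivots.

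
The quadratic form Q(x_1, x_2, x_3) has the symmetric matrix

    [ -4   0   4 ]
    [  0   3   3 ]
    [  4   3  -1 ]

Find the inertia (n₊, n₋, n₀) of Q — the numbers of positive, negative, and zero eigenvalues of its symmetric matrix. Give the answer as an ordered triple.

(1, 1, 1)

Applying the same elementary operations to the rows and columns of A produces a congruent diagonal matrix with entries -4, 3, 0.
That gives 1 positive, 1 negative, 1 zero pivots.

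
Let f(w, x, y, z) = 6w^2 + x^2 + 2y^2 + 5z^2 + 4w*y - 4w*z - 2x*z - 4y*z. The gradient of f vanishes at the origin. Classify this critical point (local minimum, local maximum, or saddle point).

The Hessian at the origin is H = [[12, 0, 4, -4], [0, 2, 0, -2], [4, 0, 4, -4], [-4, -2, -4, 10]].
Applying the same elementary operations to the rows and columns of H produces a congruent diagonal matrix with entries 12, 2, 8/3, 4.
Counting signs: 4 positive.
H is positive definite, so the origin is a strict local minimum.

local minimum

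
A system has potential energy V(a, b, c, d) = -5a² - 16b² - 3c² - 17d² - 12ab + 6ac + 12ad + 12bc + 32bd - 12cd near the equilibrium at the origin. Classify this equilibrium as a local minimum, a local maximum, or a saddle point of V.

local maximum

The Hessian at the origin is H = [[-10, -12, 6, 12], [-12, -32, 12, 32], [6, 12, -6, -12], [12, 32, -12, -34]].
An LDLᵀ factorisation of H has diagonal entries -10, -88/5, -12/11, -2.
So there are 4 negative pivots.
H is negative definite, so the origin is a strict local maximum.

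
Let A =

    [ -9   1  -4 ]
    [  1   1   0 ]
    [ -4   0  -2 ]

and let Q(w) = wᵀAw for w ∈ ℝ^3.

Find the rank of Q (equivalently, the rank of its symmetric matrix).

3

An LDLᵀ factorisation of A has diagonal entries -9, 10/9, -2/5.
Counting signs: 1 positive, 2 negative.
The rank is the number of nonzero pivots: 3.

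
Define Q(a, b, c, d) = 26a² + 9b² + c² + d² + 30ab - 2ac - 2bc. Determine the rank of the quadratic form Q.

The associated matrix is A = [[26, 15, -1, 0], [15, 9, -1, 0], [-1, -1, 1, 0], [0, 0, 0, 1]].
Congruent diagonalization of A (simultaneous row and column reduction) yields pivots 26, 9/26, 4/9, 1.
So there are 4 positive pivots.
The rank is the number of nonzero pivots: 4.

4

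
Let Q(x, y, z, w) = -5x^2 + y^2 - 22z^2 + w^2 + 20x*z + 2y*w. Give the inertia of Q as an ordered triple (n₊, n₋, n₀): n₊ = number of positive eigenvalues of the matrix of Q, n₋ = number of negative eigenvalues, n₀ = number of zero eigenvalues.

(1, 2, 1)

Write A = [[-5, 0, 10, 0], [0, 1, 0, 1], [10, 0, -22, 0], [0, 1, 0, 1]].
Row-reducing A symmetrically gives the diagonal entries -5, 1, -2, 0.
So there are 1 positive, 2 negative, 1 zero pivots.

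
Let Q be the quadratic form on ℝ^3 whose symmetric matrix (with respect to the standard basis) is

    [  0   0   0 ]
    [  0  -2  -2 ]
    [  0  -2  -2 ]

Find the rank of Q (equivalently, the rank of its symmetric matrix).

1

Applying the same elementary operations to the rows and columns of A produces a congruent diagonal matrix with entries 0, -2, 0.
That gives 1 negative, 2 zero pivots.
The rank is the number of nonzero pivots: 1.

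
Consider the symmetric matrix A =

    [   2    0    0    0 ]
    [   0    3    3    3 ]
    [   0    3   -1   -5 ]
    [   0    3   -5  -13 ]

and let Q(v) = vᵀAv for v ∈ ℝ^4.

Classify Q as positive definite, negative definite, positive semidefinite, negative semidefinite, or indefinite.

Congruent diagonalization of A (simultaneous row and column reduction) yields pivots 2, 3, -4, 0.
So there are 2 positive, 1 negative, 1 zero pivots.
Hence Q is indefinite.

indefinite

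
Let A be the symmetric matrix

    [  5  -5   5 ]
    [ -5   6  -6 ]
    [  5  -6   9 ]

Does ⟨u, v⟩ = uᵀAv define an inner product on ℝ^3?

Symmetric row and column elimination reduces A to a congruent diagonal form with pivots 5, 1, 3.
So there are 3 positive pivots.
Hence Q is positive definite.
⟨·,·⟩ is an inner product exactly when A is positive definite.

yes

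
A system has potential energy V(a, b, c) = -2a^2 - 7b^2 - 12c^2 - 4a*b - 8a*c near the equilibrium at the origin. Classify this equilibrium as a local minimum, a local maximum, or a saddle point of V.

The Hessian at the origin is H = [[-4, -4, -8], [-4, -14, 0], [-8, 0, -24]].
Symmetric row and column elimination reduces H to a congruent diagonal form with pivots -4, -10, -8/5.
So there are 3 negative pivots.
H is negative definite, so the origin is a strict local maximum.

local maximum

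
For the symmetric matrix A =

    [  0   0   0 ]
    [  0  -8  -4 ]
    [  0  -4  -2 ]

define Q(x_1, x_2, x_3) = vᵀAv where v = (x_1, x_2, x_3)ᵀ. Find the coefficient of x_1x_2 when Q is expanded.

0

The coefficient of x_1x_2 is A[1,2] + A[2,1] = 2·0 = 0.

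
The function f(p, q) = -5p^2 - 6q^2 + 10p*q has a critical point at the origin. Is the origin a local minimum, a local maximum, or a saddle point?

The Hessian at the origin is H = [[-10, 10], [10, -12]].
det H = -10·-12 − (10)² = 20 > 0 and H[1,1] = -10 < 0, so H is negative definite.
Therefore the origin is a local maximum.

local maximum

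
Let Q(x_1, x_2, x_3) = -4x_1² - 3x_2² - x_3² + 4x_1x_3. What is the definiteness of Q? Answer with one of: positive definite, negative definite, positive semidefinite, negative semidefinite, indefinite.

negative semidefinite

The symmetric matrix is A = [[-4, 0, 2], [0, -3, 0], [2, 0, -1]].
Symmetric row and column elimination reduces A to a congruent diagonal form with pivots -4, -3, 0.
That gives 2 negative, 1 zero pivots.
Hence Q is negative semidefinite.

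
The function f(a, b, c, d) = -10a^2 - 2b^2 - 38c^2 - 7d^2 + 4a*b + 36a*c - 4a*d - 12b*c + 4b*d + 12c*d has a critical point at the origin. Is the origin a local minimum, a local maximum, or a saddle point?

local maximum

The Hessian at the origin is H = [[-20, 4, 36, -4], [4, -4, -12, 4], [36, -12, -76, 12], [-4, 4, 12, -14]].
Applying the same elementary operations to the rows and columns of H produces a congruent diagonal matrix with entries -20, -16/5, -4, -10.
So there are 4 negative pivots.
H is negative definite, so the origin is a strict local maximum.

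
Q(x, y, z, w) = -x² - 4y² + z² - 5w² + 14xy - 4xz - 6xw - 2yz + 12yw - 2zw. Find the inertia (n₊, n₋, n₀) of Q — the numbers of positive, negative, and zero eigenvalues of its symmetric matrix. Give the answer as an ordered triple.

The symmetric matrix is A = [[-1, 7, -2, -3], [7, -4, -1, 6], [-2, -1, 1, -1], [-3, 6, -1, -5]].
Applying the same elementary operations to the rows and columns of A produces a congruent diagonal matrix with entries -1, 45, 0, -1.
Counting signs: 1 positive, 2 negative, 1 zero.

(1, 2, 1)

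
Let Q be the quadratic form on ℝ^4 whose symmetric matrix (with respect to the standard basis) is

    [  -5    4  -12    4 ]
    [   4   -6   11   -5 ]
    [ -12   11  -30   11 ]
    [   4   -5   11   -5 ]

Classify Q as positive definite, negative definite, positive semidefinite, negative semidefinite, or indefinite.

Leading principal minors: Δ_1 = -5, Δ_2 = 14, Δ_3 = -7, Δ_4 = 1.
The signs alternate starting with Δ_1 < 0, so by Sylvester's criterion Q is negative definite.

negative definite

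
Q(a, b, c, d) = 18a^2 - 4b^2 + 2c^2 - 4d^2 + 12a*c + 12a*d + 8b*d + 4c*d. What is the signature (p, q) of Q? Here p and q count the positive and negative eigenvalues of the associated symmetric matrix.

The symmetric matrix is A = [[18, 0, 6, 6], [0, -4, 0, 4], [6, 0, 2, 2], [6, 4, 2, -4]].
Row-reducing A symmetrically gives the diagonal entries 18, -4, 0, -2.
That gives 1 positive, 2 negative, 1 zero pivots.

(1, 2)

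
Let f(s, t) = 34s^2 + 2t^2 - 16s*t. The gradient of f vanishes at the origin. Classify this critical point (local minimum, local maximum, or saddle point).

The Hessian at the origin is H = [[68, -16], [-16, 4]].
det H = 68·4 − (-16)² = 16 > 0 and H[1,1] = 68 > 0, so H is positive definite.
Therefore the origin is a local minimum.

local minimum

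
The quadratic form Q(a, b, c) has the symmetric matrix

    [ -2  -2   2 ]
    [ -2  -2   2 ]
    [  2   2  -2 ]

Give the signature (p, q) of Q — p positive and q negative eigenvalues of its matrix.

Row-reducing A symmetrically gives the diagonal entries -2, 0, 0.
So there are 1 negative, 2 zero pivots.

(0, 1)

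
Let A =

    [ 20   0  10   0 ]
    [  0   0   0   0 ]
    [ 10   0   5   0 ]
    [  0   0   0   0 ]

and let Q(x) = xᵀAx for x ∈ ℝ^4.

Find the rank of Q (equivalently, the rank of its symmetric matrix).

Symmetric row and column elimination reduces A to a congruent diagonal form with pivots 20, 0, 0, 0.
That gives 1 positive, 3 zero pivots.
The rank is the number of nonzero pivots: 1.

1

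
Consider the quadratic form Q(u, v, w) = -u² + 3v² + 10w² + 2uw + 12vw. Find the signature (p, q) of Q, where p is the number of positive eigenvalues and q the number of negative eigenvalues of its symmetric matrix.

(1, 2)

Write A = [[-1, 0, 1], [0, 3, 6], [1, 6, 10]].
Row-reducing A symmetrically gives the diagonal entries -1, 3, -1.
So there are 1 positive, 2 negative pivots.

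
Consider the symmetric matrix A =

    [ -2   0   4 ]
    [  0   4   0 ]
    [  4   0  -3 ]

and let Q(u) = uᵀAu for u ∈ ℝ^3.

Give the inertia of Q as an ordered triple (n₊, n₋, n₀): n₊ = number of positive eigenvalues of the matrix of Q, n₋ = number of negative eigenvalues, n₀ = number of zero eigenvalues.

(2, 1, 0)

An LDLᵀ factorisation of A has diagonal entries -2, 4, 5.
That gives 2 positive, 1 negative pivots.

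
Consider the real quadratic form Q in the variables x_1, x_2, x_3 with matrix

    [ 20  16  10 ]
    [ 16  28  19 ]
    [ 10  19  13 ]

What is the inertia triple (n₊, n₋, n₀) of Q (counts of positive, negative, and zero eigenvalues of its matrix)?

Row-reducing A symmetrically gives the diagonal entries 20, 76/5, 3/76.
That gives 3 positive pivots.

(3, 0, 0)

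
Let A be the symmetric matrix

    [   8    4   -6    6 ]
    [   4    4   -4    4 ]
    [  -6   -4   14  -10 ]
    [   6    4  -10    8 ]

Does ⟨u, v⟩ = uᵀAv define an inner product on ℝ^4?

Leading principal minors: Δ_1 = 8, Δ_2 = 16, Δ_3 = 144, Δ_4 = 32.
All leading principal minors are positive, so by Sylvester's criterion Q is positive definite.
⟨·,·⟩ is an inner product exactly when A is positive definite.

yes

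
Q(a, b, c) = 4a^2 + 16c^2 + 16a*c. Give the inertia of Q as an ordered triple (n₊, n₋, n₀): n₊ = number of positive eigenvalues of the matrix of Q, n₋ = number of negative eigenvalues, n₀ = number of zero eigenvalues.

(1, 0, 2)

The associated matrix is A = [[4, 0, 8], [0, 0, 0], [8, 0, 16]].
Symmetric row and column elimination reduces A to a congruent diagonal form with pivots 4, 0, 0.
Counting signs: 1 positive, 2 zero.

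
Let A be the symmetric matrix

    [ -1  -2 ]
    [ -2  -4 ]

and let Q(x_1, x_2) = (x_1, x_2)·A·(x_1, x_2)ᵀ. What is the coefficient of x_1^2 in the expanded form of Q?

-1

The coefficient of x_1^2 is the diagonal entry A[1,1] = -1.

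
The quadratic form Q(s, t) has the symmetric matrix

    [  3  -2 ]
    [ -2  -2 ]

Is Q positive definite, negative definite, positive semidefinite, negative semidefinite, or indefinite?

An LDLᵀ factorisation of A has diagonal entries 3, -10/3.
Counting signs: 1 positive, 1 negative.
Hence Q is indefinite.

indefinite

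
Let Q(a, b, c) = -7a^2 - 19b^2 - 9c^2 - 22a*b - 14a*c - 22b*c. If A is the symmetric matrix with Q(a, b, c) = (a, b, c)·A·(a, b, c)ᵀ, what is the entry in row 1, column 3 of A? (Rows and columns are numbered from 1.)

-7

The coefficient of a·c in Q is -14. For a symmetric A this equals A[1,3] + A[3,1] = 2·A[1,3].
So A[1,3] = -14/2 = -7.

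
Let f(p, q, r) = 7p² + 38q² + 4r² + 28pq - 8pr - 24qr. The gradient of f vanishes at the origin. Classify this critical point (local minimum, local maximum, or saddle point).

local minimum

The Hessian at the origin is H = [[14, 28, -8], [28, 76, -24], [-8, -24, 8]].
An LDLᵀ factorisation of H has diagonal entries 14, 20, 8/35.
That gives 3 positive pivots.
H is positive definite, so the origin is a strict local minimum.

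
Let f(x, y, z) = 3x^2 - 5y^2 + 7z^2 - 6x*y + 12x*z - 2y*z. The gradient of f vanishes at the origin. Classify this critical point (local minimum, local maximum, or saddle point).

The Hessian at the origin is H = [[6, -6, 12], [-6, -10, -2], [12, -2, 14]].
An LDLᵀ factorisation of H has diagonal entries 6, -16, -15/4.
Counting signs: 1 positive, 2 negative.
H is indefinite, so the origin is a saddle point.

saddle point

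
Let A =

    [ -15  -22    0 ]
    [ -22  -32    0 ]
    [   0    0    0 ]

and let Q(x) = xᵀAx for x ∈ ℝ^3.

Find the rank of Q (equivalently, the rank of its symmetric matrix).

Congruent diagonalization of A (simultaneous row and column reduction) yields pivots -15, 4/15, 0.
So there are 1 positive, 1 negative, 1 zero pivots.
The rank is the number of nonzero pivots: 2.

2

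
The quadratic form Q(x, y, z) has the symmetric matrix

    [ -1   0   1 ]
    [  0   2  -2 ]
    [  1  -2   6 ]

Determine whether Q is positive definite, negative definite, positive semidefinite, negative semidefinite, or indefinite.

Symmetric row and column elimination reduces A to a congruent diagonal form with pivots -1, 2, 5.
So there are 2 positive, 1 negative pivots.
Hence Q is indefinite.

indefinite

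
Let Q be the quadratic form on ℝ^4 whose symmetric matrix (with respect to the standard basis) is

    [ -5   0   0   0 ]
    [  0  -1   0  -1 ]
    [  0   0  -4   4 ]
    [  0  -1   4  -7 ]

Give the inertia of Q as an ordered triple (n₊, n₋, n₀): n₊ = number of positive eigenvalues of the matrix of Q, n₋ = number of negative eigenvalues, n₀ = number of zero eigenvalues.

Congruent diagonalization of A (simultaneous row and column reduction) yields pivots -5, -1, -4, -2.
Counting signs: 4 negative.

(0, 4, 0)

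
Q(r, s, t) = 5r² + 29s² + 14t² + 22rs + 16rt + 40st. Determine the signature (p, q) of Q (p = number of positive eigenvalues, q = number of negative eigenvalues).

(2, 0)

The associated matrix is A = [[5, 11, 8], [11, 29, 20], [8, 20, 14]].
Congruent diagonalization of A (simultaneous row and column reduction) yields pivots 5, 24/5, 0.
So there are 2 positive, 1 zero pivots.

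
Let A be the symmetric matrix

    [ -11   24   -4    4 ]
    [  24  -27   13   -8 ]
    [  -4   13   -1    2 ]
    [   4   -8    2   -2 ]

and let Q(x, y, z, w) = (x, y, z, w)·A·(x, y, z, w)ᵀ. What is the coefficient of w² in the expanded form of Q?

-2

The coefficient of w² is the diagonal entry A[4,4] = -2.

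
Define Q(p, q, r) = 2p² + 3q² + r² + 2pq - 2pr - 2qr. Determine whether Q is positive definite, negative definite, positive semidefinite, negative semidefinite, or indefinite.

positive definite

The symmetric matrix of Q is A = [[2, 1, -1], [1, 3, -1], [-1, -1, 1]].
Leading principal minors: Δ_1 = 2, Δ_2 = 5, Δ_3 = 2.
All leading principal minors are positive, so by Sylvester's criterion Q is positive definite.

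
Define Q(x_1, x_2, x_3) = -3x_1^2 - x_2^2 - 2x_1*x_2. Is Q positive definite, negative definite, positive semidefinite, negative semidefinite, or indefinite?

negative semidefinite

The symmetric matrix is A = [[-3, -1, 0], [-1, -1, 0], [0, 0, 0]].
Symmetric row and column elimination reduces A to a congruent diagonal form with pivots -3, -2/3, 0.
That gives 2 negative, 1 zero pivots.
Hence Q is negative semidefinite.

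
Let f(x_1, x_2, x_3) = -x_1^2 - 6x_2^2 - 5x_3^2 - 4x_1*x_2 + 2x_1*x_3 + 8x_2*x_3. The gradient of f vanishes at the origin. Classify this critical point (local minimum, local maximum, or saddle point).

The Hessian at the origin is H = [[-2, -4, 2], [-4, -12, 8], [2, 8, -10]].
Applying the same elementary operations to the rows and columns of H produces a congruent diagonal matrix with entries -2, -4, -4.
That gives 3 negative pivots.
H is negative definite, so the origin is a strict local maximum.

local maximum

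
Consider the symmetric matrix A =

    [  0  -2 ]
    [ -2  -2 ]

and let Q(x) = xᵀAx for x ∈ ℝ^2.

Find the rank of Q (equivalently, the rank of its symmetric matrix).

2

Row reduction of A gives 2 nonzero rows, so rank A = 2.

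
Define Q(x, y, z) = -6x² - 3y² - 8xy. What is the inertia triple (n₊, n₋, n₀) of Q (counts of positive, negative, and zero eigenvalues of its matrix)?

Write A = [[-6, -4, 0], [-4, -3, 0], [0, 0, 0]].
Row-reducing A symmetrically gives the diagonal entries -6, -1/3, 0.
So there are 2 negative, 1 zero pivots.

(0, 2, 1)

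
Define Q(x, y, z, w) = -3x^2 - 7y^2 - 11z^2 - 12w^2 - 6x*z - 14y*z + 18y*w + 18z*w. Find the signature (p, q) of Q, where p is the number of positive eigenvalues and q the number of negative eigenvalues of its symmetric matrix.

(0, 4)

The symmetric matrix is A = [[-3, 0, -3, 0], [0, -7, -7, 9], [-3, -7, -11, 9], [0, 9, 9, -12]].
Row-reducing A symmetrically gives the diagonal entries -3, -7, -1, -3/7.
That gives 4 negative pivots.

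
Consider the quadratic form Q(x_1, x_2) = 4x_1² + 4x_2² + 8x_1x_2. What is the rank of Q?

1

The associated matrix is A = [[4, 4], [4, 4]].
Congruent diagonalization of A (simultaneous row and column reduction) yields pivots 4, 0.
That gives 1 positive, 1 zero pivots.
The rank is the number of nonzero pivots: 1.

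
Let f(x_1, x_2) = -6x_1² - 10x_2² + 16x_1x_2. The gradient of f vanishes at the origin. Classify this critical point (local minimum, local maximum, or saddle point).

saddle point

The Hessian at the origin is H = [[-12, 16], [16, -20]].
det H = -12·-20 − (16)² = -16 < 0, so H is indefinite.
Therefore the origin is a saddle point.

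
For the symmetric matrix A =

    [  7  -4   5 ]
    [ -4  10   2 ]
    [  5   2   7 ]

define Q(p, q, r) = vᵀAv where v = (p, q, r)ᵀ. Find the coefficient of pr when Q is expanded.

The coefficient of pr is A[1,3] + A[3,1] = 2·5 = 10.

10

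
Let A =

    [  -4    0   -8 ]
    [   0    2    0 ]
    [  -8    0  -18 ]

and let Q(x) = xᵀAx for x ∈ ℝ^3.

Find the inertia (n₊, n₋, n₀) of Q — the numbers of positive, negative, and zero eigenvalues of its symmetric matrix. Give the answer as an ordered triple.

Symmetric row and column elimination reduces A to a congruent diagonal form with pivots -4, 2, -2.
So there are 1 positive, 2 negative pivots.

(1, 2, 0)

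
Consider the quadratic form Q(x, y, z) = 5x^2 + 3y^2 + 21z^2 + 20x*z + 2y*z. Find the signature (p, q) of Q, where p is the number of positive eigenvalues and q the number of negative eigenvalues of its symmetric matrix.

The associated matrix is A = [[5, 0, 10], [0, 3, 1], [10, 1, 21]].
An LDLᵀ factorisation of A has diagonal entries 5, 3, 2/3.
So there are 3 positive pivots.

(3, 0)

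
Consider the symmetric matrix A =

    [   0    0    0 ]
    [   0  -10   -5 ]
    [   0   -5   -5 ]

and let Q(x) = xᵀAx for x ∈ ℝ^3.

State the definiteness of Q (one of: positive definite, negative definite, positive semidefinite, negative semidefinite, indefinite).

Symmetric row and column elimination reduces A to a congruent diagonal form with pivots 0, -10, -5/2.
Counting signs: 2 negative, 1 zero.
Hence Q is negative semidefinite.

negative semidefinite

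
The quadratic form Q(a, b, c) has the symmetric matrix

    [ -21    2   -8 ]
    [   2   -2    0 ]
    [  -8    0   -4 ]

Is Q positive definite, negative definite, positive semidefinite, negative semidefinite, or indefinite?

Leading principal minors: Δ_1 = -21, Δ_2 = 38, Δ_3 = -24.
The signs alternate starting with Δ_1 < 0, so by Sylvester's criterion Q is negative definite.

negative definite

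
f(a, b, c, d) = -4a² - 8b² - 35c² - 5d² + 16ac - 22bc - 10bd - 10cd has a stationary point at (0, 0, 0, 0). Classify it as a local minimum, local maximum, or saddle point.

local maximum

The Hessian at the origin is H = [[-8, 0, 16, 0], [0, -16, -22, -10], [16, -22, -70, -10], [0, -10, -10, -10]].
An LDLᵀ factorisation of H has diagonal entries -8, -16, -31/4, -60/31.
So there are 4 negative pivots.
H is negative definite, so the origin is a strict local maximum.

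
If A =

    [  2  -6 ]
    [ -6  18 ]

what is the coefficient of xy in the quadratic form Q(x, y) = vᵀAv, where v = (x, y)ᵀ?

-12

The coefficient of xy is A[1,2] + A[2,1] = 2·(-6) = -12.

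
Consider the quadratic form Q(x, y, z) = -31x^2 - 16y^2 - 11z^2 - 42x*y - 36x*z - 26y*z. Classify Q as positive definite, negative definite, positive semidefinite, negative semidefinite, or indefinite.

The associated matrix is A = [[-31, -21, -18], [-21, -16, -13], [-18, -13, -11]].
An LDLᵀ factorisation of A has diagonal entries -31, -55/31, -2/11.
So there are 3 negative pivots.
Hence Q is negative definite.

negative definite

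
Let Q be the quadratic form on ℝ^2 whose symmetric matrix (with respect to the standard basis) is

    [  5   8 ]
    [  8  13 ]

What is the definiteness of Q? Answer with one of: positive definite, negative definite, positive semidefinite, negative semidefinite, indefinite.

For the 2×2 matrix [[5, 8], [8, 13]]: det = 5·13 − (8)² = 1, trace = 18.
det > 0 so both eigenvalues share the sign of the trace; trace = 18 > 0 ⇒ both positive.

positive definite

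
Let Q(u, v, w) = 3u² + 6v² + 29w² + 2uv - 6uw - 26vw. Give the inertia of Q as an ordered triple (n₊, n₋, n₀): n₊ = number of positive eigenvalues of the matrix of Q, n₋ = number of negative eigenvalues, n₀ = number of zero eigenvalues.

The symmetric matrix is A = [[3, 1, -3], [1, 6, -13], [-3, -13, 29]].
Congruent diagonalization of A (simultaneous row and column reduction) yields pivots 3, 17/3, 10/17.
That gives 3 positive pivots.

(3, 0, 0)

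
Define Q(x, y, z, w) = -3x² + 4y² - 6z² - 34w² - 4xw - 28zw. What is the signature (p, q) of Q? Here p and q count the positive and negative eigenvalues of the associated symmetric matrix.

(1, 2)

The symmetric matrix is A = [[-3, 0, 0, -2], [0, 4, 0, 0], [0, 0, -6, -14], [-2, 0, -14, -34]].
Applying the same elementary operations to the rows and columns of A produces a congruent diagonal matrix with entries -3, 4, -6, 0.
Counting signs: 1 positive, 2 negative, 1 zero.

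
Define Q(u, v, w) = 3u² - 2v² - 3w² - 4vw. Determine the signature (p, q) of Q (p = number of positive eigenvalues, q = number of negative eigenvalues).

The symmetric matrix is A = [[3, 0, 0], [0, -2, -2], [0, -2, -3]].
Row-reducing A symmetrically gives the diagonal entries 3, -2, -1.
So there are 1 positive, 2 negative pivots.

(1, 2)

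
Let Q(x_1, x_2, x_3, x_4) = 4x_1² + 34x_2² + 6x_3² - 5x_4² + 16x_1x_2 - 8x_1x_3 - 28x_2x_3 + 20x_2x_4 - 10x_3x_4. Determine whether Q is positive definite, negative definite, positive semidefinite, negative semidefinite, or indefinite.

The symmetric matrix is A = [[4, 8, -4, 0], [8, 34, -14, 10], [-4, -14, 6, -5], [0, 10, -5, -5]].
A is congruent to a diagonal matrix with 3 positive, 1 negative and 0 zero entries, so Q is indefinite.

indefinite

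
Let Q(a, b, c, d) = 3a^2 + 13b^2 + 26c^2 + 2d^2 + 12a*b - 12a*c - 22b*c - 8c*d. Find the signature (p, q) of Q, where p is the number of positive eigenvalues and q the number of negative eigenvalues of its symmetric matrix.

The symmetric matrix is A = [[3, 6, -6, 0], [6, 13, -11, 0], [-6, -11, 26, -4], [0, 0, -4, 2]].
Applying the same elementary operations to the rows and columns of A produces a congruent diagonal matrix with entries 3, 1, 13, 10/13.
So there are 4 positive pivots.

(4, 0)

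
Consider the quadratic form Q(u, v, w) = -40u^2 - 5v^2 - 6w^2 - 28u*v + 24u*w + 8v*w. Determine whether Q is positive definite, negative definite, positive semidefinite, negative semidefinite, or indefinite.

negative definite

The symmetric matrix is A = [[-40, -14, 12], [-14, -5, 4], [12, 4, -6]].
Symmetric row and column elimination reduces A to a congruent diagonal form with pivots -40, -1/10, -2.
So there are 3 negative pivots.
Hence Q is negative definite.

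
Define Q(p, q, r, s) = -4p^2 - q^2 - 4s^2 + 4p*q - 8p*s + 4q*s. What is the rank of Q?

Write A = [[-4, 2, 0, -4], [2, -1, 0, 2], [0, 0, 0, 0], [-4, 2, 0, -4]].
Congruent diagonalization of A (simultaneous row and column reduction) yields pivots -4, 0, 0, 0.
So there are 1 negative, 3 zero pivots.
The rank is the number of nonzero pivots: 1.

1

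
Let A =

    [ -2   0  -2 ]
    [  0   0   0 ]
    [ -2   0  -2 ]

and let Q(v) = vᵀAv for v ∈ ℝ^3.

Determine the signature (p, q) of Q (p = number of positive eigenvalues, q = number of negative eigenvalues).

Congruent diagonalization of A (simultaneous row and column reduction) yields pivots -2, 0, 0.
So there are 1 negative, 2 zero pivots.

(0, 1)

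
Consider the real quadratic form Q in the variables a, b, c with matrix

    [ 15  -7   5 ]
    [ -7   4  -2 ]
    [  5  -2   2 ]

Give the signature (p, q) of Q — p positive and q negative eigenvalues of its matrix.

(3, 0)

An LDLᵀ factorisation of A has diagonal entries 15, 11/15, 2/11.
That gives 3 positive pivots.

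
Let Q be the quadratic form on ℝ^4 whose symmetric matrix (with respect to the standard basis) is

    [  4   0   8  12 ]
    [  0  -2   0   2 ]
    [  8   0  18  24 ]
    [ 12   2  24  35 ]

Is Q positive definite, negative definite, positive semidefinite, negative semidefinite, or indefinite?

Row-reducing A symmetrically gives the diagonal entries 4, -2, 2, 1.
Counting signs: 3 positive, 1 negative.
Hence Q is indefinite.

indefinite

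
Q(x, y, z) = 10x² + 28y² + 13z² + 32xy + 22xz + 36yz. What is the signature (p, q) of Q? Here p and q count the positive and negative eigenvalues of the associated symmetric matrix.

(3, 0)

The symmetric matrix is A = [[10, 16, 11], [16, 28, 18], [11, 18, 13]].
An LDLᵀ factorisation of A has diagonal entries 10, 12/5, 5/6.
Counting signs: 3 positive.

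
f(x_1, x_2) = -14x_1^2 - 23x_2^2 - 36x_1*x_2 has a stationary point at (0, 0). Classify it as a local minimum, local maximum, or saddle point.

The Hessian at the origin is H = [[-28, -36], [-36, -46]].
det H = -28·-46 − (-36)² = -8 < 0, so H is indefinite.
Therefore the origin is a saddle point.

saddle point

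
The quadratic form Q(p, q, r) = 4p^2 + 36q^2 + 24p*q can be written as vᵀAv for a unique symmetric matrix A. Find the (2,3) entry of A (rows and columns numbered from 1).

0

The coefficient of q·r in Q is 0. For a symmetric A this equals A[2,3] + A[3,2] = 2·A[2,3].
So A[2,3] = 0/2 = 0.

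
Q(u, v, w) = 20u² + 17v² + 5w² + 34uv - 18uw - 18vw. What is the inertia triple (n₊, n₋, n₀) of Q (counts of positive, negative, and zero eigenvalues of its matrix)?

(3, 0, 0)

The associated matrix is A = [[20, 17, -9], [17, 17, -9], [-9, -9, 5]].
Row-reducing A symmetrically gives the diagonal entries 20, 51/20, 4/17.
That gives 3 positive pivots.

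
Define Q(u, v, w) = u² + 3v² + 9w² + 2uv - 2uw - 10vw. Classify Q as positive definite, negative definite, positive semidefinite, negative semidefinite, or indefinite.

positive semidefinite

The associated matrix is A = [[1, 1, -1], [1, 3, -5], [-1, -5, 9]].
Symmetric row and column elimination reduces A to a congruent diagonal form with pivots 1, 2, 0.
Counting signs: 2 positive, 1 zero.
Hence Q is positive semidefinite.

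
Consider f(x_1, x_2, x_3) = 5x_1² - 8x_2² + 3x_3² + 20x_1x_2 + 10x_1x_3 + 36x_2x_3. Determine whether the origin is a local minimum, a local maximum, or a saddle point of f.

The Hessian at the origin is H = [[10, 20, 10], [20, -16, 36], [10, 36, 6]].
Row-reducing H symmetrically gives the diagonal entries 10, -56, 4/7.
That gives 2 positive, 1 negative pivots.
H is indefinite, so the origin is a saddle point.

saddle point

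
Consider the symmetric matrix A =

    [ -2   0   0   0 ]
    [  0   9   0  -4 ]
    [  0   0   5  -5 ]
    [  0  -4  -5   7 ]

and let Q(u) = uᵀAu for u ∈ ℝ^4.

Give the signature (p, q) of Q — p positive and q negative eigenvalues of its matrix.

(3, 1)

Congruent diagonalization of A (simultaneous row and column reduction) yields pivots -2, 9, 5, 2/9.
That gives 3 positive, 1 negative pivots.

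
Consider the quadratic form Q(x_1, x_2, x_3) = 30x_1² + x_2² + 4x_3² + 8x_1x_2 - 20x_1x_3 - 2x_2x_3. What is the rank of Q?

The associated matrix is A = [[30, 4, -10], [4, 1, -1], [-10, -1, 4]].
An LDLᵀ factorisation of A has diagonal entries 30, 7/15, 3/7.
That gives 3 positive pivots.
The rank is the number of nonzero pivots: 3.

3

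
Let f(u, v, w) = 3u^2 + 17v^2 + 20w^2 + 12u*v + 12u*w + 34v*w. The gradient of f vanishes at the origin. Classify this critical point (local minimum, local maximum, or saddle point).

The Hessian at the origin is H = [[6, 12, 12], [12, 34, 34], [12, 34, 40]].
Applying the same elementary operations to the rows and columns of H produces a congruent diagonal matrix with entries 6, 10, 6.
That gives 3 positive pivots.
H is positive definite, so the origin is a strict local minimum.

local minimum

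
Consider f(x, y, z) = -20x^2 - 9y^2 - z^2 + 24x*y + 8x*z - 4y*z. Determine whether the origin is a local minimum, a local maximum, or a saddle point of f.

The Hessian at the origin is H = [[-40, 24, 8], [24, -18, -4], [8, -4, -2]].
Applying the same elementary operations to the rows and columns of H produces a congruent diagonal matrix with entries -40, -18/5, -2/9.
Counting signs: 3 negative.
H is negative definite, so the origin is a strict local maximum.

local maximum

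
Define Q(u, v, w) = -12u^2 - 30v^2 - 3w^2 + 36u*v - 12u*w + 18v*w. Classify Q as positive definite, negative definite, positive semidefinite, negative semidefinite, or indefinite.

The associated matrix is A = [[-12, 18, -6], [18, -30, 9], [-6, 9, -3]].
Congruent diagonalization of A (simultaneous row and column reduction) yields pivots -12, -3, 0.
That gives 2 negative, 1 zero pivots.
Hence Q is negative semidefinite.

negative semidefinite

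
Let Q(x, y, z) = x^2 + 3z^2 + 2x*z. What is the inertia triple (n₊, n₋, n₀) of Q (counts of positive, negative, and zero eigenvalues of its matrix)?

(2, 0, 1)

Write A = [[1, 0, 1], [0, 0, 0], [1, 0, 3]].
Symmetric row and column elimination reduces A to a congruent diagonal form with pivots 1, 0, 2.
That gives 2 positive, 1 zero pivots.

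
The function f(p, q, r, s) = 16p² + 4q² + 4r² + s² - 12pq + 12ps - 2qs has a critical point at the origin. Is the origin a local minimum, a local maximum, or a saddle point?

The Hessian at the origin is H = [[32, -12, 0, 12], [-12, 8, 0, -2], [0, 0, 8, 0], [12, -2, 0, 2]].
Congruent diagonalization of H (simultaneous row and column reduction) yields pivots 32, 7/2, 8, -30/7.
So there are 3 positive, 1 negative pivots.
H is indefinite, so the origin is a saddle point.

saddle point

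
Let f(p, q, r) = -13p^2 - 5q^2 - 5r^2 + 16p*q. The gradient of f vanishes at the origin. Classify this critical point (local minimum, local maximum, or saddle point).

local maximum

The Hessian at the origin is H = [[-26, 16, 0], [16, -10, 0], [0, 0, -10]].
Row-reducing H symmetrically gives the diagonal entries -26, -2/13, -10.
Counting signs: 3 negative.
H is negative definite, so the origin is a strict local maximum.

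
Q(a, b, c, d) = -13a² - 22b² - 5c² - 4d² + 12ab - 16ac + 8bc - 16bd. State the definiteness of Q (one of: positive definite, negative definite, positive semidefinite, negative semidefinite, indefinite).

negative definite

The symmetric matrix is A = [[-13, 6, -8, 0], [6, -22, 4, -8], [-8, 4, -5, 0], [0, -8, 0, -4]].
An LDLᵀ factorisation of A has diagonal entries -13, -250/13, -9/125, -4/9.
So there are 4 negative pivots.
Hence Q is negative definite.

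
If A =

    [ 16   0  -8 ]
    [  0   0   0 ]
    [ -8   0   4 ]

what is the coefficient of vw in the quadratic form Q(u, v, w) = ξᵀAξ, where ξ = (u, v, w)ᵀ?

The coefficient of vw is A[2,3] + A[3,2] = 2·0 = 0.

0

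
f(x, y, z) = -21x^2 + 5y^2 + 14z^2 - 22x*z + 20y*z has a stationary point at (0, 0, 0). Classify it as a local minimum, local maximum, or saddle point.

The Hessian at the origin is H = [[-42, 0, -22], [0, 10, 20], [-22, 20, 28]].
Congruent diagonalization of H (simultaneous row and column reduction) yields pivots -42, 10, -10/21.
So there are 1 positive, 2 negative pivots.
H is indefinite, so the origin is a saddle point.

saddle point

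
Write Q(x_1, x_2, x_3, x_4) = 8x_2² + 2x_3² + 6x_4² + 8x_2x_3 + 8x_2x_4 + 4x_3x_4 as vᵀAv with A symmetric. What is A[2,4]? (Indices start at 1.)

4

The coefficient of x_2·x_4 in Q is 8. For a symmetric A this equals A[2,4] + A[4,2] = 2·A[2,4].
So A[2,4] = 8/2 = 4.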